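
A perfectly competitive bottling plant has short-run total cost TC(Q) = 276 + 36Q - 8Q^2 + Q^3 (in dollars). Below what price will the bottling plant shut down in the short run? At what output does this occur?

The firm shuts down when price falls below the minimum of average variable cost. AVC = VC/Q = 36 - 8Q + Q^2.
At the minimum of AVC, MC = AVC. MC = 36 - 16Q + 3Q^2; setting MC = AVC gives 2Q^2 - 8Q = 0, so Q = 4. min AVC = 20.
The firm shuts down for any P below $20.

$20 per unit, at Q = 4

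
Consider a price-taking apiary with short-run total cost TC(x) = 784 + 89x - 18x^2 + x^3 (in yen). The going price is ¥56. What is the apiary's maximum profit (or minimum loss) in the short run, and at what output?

AVC = 89 - 18x + x^2; min AVC = ¥8 at x = 9. Since P = ¥56 ≥ min AVC, the firm produces.
With MC = 89 - 36x + 3x^2, P = MC on the upward-sloping part at x* = 11.
TR = 56·11 = 616. TC = 784 + 132 = 916. Profit = 616 − 916 = -¥300.
That loss of ¥300 beats the ¥784 the firm would lose by shutting down; producing recovers ¥484 of fixed cost.

Profit = -¥300 at x = 11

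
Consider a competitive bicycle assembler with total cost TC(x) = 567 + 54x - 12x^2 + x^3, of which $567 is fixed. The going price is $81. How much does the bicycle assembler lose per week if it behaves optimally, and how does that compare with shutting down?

AVC = 54 - 12x + x^2; min AVC = $18 at x = 6. Since P = $81 ≥ min AVC, the firm produces.
With MC = 54 - 24x + 3x^2, P = MC on the upward-sloping part at x* = 9.
TR = 81·9 = 729. TC = 567 + 243 = 810. Profit = 729 − 810 = -$81.
Shutting down would mean losing the fixed cost of $567, so operating at a loss of $81 is better by $486.

Profit = -$81 at x = 9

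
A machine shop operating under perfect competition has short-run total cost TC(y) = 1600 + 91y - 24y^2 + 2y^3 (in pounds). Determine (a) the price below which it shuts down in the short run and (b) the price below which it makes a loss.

Shutdown price = £19; break-even price = £211

Shutdown price = min AVC. AVC = 91 - 24y + 2y^2, with vertex at y = 6 and minimum £19.
ATC = 1600/y + 91 - 24y + 2y^2. Setting dATC/dy = −1600/y^2 − 24 + 4y = 0 gives y = 10 (since 4·10^3 − 24·10^2 = 1600).
min ATC = 1600/10 + 91 − 24·10 + 2·10^2 = £211. That is the break-even price.
For £19 ≤ P < £211 the firm produces at a loss; below £19 it shuts down.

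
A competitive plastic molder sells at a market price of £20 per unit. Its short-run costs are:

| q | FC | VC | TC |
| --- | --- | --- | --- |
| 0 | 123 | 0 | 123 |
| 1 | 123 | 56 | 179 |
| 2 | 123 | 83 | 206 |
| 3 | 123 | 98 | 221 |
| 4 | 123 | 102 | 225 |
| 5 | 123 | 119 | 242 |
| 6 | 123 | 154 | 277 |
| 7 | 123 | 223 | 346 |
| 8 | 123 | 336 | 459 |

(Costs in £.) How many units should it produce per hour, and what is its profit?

Tabulate TR − TC: q=0: -123; q=1: -159; q=2: -166; q=3: -161; q=4: -145; q=5: -142; q=6: -157; q=7: -206; q=8: -299.
Profit is highest at q = 0. Equivalently, the lowest AVC in the table is 119/5 ≈ £23.80 at q = 5, and P = £20 falls below it — price never covers variable cost, so the firm shuts down and loses only its fixed cost.

q = 0 (shut down); profit = -£123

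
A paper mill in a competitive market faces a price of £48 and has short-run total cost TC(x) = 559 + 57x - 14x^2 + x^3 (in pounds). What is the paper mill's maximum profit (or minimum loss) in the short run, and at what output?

AVC = 57 - 14x + x^2; min AVC = £8 at x = 7. Since P = £48 ≥ min AVC, the firm produces.
MC = 57 - 28x + 3x^2. Setting P = MC and taking the root on the rising branch gives x* = 9.
TR = 48·9 = 432. TC = 559 + 108 = 667. Profit = 432 − 667 = -£235.
Shutting down would mean losing the fixed cost of £559, so operating at a loss of £235 is better by £324.

Profit = -£235 at x = 9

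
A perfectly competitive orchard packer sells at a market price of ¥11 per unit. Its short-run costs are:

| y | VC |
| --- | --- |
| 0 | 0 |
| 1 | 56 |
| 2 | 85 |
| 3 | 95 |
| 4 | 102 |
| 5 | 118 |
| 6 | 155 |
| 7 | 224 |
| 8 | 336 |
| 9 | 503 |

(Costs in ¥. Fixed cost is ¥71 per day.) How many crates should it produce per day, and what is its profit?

y = 0 (shut down); profit = -¥71

Compute π = P·y − TC at each output: y=0: -71; y=1: -116; y=2: -134; y=3: -133; y=4: -129; y=5: -134; y=6: -160; y=7: -218; y=8: -319; y=9: -475.
Profit is highest at y = 0. Equivalently, the lowest AVC in the table is 118/5 ≈ ¥23.60 at y = 5, and P = ¥11 falls below it — price never covers variable cost, so the firm shuts down and loses only its fixed cost.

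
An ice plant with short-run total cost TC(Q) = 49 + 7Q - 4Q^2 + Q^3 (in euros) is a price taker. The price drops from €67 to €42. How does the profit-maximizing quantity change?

AVC = 7 - 4Q + Q^2, minimized at Q = 2 where min AVC = €3. MC = 7 - 8Q + 3Q^2.
With P = €67 above the shutdown price, P = MC gives Q = 6.
At P = €42 ≥ min AVC, set P = MC: Q = 5. The firm stays open but cuts output.

Output falls from 6 to 5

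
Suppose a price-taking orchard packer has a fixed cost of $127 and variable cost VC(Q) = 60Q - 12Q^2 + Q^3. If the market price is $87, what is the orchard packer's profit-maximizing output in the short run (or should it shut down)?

Produce at Q = 9

From TC, MC = TC'(Q) = 60 - 24Q + 3Q^2 and AVC = VC/Q = 60 - 12Q + Q^2.
AVC is minimized where dAVC/dQ = -12 + 2Q = 0, at Q = 6; min AVC = 60 - 12·6 + 6^2 = $24.
Because $87 ≥ $24, revenue can cover variable cost; the firm operates.
P = MC gives -27 - 24Q + 3Q^2 = 0, with roots -1 and 9. Take the larger (rising MC): Q* = 9.
Check: AVC at Q = 9 is $33 ≤ P, so revenue covers variable cost.
Profit = P·Q − TC = 87·9 − 424 = $359.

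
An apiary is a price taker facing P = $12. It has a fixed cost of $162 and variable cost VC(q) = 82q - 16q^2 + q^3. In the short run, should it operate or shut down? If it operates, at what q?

Shut down

From TC, MC = TC'(q) = 82 - 32q + 3q^2 and AVC = VC/q = 82 - 16q + q^2.
AVC hits its minimum where MC = AVC, at q = 8, giving min AVC = 82 - 16·8 + 8^2 = $18.
P = $12 lies below min AVC = $18; no output level covers variable cost.
Shutting down limits the loss to fixed cost, $162.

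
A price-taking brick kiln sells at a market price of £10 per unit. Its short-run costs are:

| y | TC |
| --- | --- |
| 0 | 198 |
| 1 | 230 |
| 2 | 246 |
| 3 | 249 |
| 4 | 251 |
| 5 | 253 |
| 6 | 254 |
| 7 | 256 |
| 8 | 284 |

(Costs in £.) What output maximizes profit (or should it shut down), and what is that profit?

y = 7; profit = -£186

Compute π = P·y − TC at each output: y=0: -198; y=1: -220; y=2: -226; y=3: -219; y=4: -211; y=5: -203; y=6: -194; y=7: -186; y=8: -204.
Profit is maximized at y = 7. AVC there is 58/7 = £8.29 ≤ P, so producing beats shutting down (which would give -£198).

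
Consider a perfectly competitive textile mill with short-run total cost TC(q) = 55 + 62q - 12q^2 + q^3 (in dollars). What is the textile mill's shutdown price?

Short-run supply begins at min AVC. From VC = 62q - 12q^2 + q^3, AVC = 62 - 12q + q^2.
dAVC/dq = -12 + 2q = 0 gives q = 6. min AVC = 62 - 12·6 + 6^2 = 26.
For P < $26 the firm produces nothing.

$26 per unit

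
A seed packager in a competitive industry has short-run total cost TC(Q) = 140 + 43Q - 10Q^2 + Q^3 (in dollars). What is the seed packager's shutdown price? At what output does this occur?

The shutdown price is the minimum of AVC. VC = 43Q - 10Q^2 + Q^3, so AVC = 43 - 10Q + Q^2.
dAVC/dQ = -10 + 2Q = 0 gives Q = 5. min AVC = 43 - 10·5 + 5^2 = 18.
So the shutdown price is $18.

$18 per unit, at Q = 5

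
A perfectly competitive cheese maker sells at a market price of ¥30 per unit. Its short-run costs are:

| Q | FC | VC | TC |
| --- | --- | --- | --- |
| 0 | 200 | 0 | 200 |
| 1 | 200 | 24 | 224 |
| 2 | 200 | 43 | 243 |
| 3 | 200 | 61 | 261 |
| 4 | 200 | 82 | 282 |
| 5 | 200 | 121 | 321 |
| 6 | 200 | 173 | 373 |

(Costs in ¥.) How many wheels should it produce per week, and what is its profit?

Q = 4; profit = -¥162

Profit at each row (π = 30Q − TC): Q=0: -200; Q=1: -194; Q=2: -183; Q=3: -171; Q=4: -162; Q=5: -171; Q=6: -193.
Profit is maximized at Q = 4. AVC there is 82/4 = ¥20.50 ≤ P, so producing beats shutting down (which would give -¥200).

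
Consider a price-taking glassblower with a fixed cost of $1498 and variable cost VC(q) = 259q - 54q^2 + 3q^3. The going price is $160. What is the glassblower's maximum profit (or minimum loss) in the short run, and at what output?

AVC = 259 - 54q + 3q^2; min AVC = $16 at q = 9. Since P = $160 ≥ min AVC, the firm produces.
With MC = 259 - 108q + 9q^2, P = MC on the upward-sloping part at q* = 11.
TR = 160·11 = 1760. TC = 1498 + 308 = 1806. Profit = 1760 − 1806 = -$46.
Shutting down would mean losing the fixed cost of $1498, so operating at a loss of $46 is better by $1452.

Profit = -$46 at q = 11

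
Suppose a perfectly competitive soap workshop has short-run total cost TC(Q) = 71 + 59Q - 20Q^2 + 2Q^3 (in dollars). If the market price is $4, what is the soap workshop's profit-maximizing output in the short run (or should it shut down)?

From TC, MC = TC'(Q) = 59 - 40Q + 6Q^2 and AVC = VC/Q = 59 - 20Q + 2Q^2.
AVC hits its minimum where MC = AVC, at Q = 5, giving min AVC = 59 - 20·5 + 2·5^2 = $9.
With P < min AVC ($4 < $9), every unit sold adds to the loss.
The firm minimizes its loss by shutting down and losing only its fixed cost of $71.

Shut down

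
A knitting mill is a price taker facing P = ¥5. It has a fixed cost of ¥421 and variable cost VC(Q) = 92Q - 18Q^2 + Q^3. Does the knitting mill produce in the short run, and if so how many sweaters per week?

From TC, MC = TC'(Q) = 92 - 36Q + 3Q^2 and AVC = VC/Q = 92 - 18Q + Q^2.
AVC is minimized where dAVC/dQ = -18 + 2Q = 0, at Q = 9; min AVC = 92 - 18·9 + 9^2 = ¥11.
P = ¥5 lies below min AVC = ¥11; no output level covers variable cost.
Best response: produce nothing and absorb the ¥421 fixed cost.

Shut down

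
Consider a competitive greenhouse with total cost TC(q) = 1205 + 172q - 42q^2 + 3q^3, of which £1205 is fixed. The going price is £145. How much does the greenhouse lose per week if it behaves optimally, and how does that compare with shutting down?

AVC = 172 - 42q + 3q^2 has its minimum £25 at q = 7; price £145 clears that bar, so the firm operates.
With MC = 172 - 84q + 9q^2, P = MC on the upward-sloping part at q* = 9.
TR = 145·9 = 1305. TC = 1205 + 333 = 1538. Profit = 1305 − 1538 = -£233.
Shutting down would mean losing the fixed cost of £1205, so operating at a loss of £233 is better by £972.

Profit = -£233 at q = 9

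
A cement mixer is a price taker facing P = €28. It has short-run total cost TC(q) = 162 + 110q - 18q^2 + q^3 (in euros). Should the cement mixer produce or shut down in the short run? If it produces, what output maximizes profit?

Shut down

Strip out fixed cost: VC = 110q - 18q^2 + q^3. Then AVC = 110 - 18q + q^2 and MC = 110 - 36q + 3q^2.
The AVC parabola has its vertex at q = 18/2 = 9, where AVC = 110 - 18·9 + 9^2 = €29.
With P < min AVC (€28 < €29), every unit sold adds to the loss.
Best response: produce nothing and absorb the €162 fixed cost.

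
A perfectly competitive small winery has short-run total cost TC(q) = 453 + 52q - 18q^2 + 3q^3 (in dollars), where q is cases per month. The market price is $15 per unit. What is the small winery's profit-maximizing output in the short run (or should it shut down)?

Shut down

Variable cost is VC = 52q - 18q^2 + 3q^3, so AVC = VC/q = 52 - 18q + 3q^2 and MC = dTC/dq = 52 - 36q + 9q^2.
The AVC parabola has its vertex at q = 18/6 = 3, where AVC = 52 - 18·3 + 3·3^2 = $25.
With P < min AVC ($15 < $25), every unit sold adds to the loss.
Best response: produce nothing and absorb the $453 fixed cost.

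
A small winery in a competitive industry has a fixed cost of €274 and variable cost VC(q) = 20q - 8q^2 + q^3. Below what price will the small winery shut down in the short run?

The shutdown price is the minimum of AVC. VC = 20q - 8q^2 + q^3, so AVC = 20 - 8q + q^2.
dAVC/dq = -8 + 2q = 0 gives q = 4. min AVC = 20 - 8·4 + 4^2 = 4.
The firm shuts down for any P below €4.

€4 per unit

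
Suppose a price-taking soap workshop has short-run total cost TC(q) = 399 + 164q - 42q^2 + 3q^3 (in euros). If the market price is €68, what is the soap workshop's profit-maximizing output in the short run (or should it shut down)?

Produce at q = 8

Strip out fixed cost: VC = 164q - 42q^2 + 3q^3. Then AVC = 164 - 42q + 3q^2 and MC = 164 - 84q + 9q^2.
AVC is minimized where dAVC/dq = -42 + 6q = 0, at q = 7; min AVC = 164 - 42·7 + 3·7^2 = €17.
P = €68 exceeds min AVC = €17, so the firm stays open.
Set P = MC: 68 = 164 - 84q + 9q^2 → 96 - 84q + 9q^2 = 0. The roots are q = 4/3 and q = 8; the profit-maximizing output is on the rising part of MC, so q* = 8.
Check: AVC at q = 8 is €20 ≤ P, so revenue covers variable cost.
Profit = P·q − TC = 68·8 − 559 = -€15, a loss, but smaller than the €399 fixed cost the firm would lose by shutting down.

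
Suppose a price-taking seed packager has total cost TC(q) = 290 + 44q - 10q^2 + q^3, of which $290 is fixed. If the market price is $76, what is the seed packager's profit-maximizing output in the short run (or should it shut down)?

From TC, MC = TC'(q) = 44 - 20q + 3q^2 and AVC = VC/q = 44 - 10q + q^2.
The AVC parabola has its vertex at q = 10/2 = 5, where AVC = 44 - 10·5 + 5^2 = $19.
P = $76 exceeds min AVC = $19, so the firm stays open.
Solving P = MC: -32 - 20q + 3q^2 = 0 ⇒ q = -4/3 or 8. On the upward-sloping branch, q* = 8.
Check: AVC at q = 8 is $28 ≤ P, so revenue covers variable cost.
Profit = P·q − TC = 76·8 − 514 = $94.

Produce at q = 8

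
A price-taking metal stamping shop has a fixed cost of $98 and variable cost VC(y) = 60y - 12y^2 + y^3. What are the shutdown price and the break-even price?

Shutdown price = $24; break-even price = $39

AVC = 60 - 12y + y^2; minimized at y = 6, giving min AVC = $24. That is the shutdown price.
ATC = 98/y + 60 - 12y + y^2. Setting dATC/dy = −98/y^2 − 12 + 2y = 0 gives y = 7 (since 2·7^3 − 12·7^2 = 98).
min ATC = 98/7 + 60 − 12·7 + 7^2 = $39. That is the break-even price.
Between these two prices the firm operates at a loss; above $39 it earns a profit.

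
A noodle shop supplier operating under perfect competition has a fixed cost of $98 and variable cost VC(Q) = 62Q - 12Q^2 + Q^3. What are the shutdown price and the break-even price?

Shutdown price = $26; break-even price = $41

Shutdown price = min AVC. AVC = 62 - 12Q + Q^2, with vertex at Q = 6 and minimum $26.
ATC = 98/Q + 62 - 12Q + Q^2. Setting dATC/dQ = −98/Q^2 − 12 + 2Q = 0 gives Q = 7 (since 2·7^3 − 12·7^2 = 98).
min ATC = 98/7 + 62 − 12·7 + 7^2 = $41. That is the break-even price.
For $26 ≤ P < $41 the firm produces at a loss; below $26 it shuts down.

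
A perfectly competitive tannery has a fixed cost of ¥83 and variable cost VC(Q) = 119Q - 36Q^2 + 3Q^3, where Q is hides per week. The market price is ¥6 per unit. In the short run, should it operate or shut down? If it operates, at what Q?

Shut down

From TC, MC = TC'(Q) = 119 - 72Q + 9Q^2 and AVC = VC/Q = 119 - 36Q + 3Q^2.
The AVC parabola has its vertex at Q = 36/6 = 6, where AVC = 119 - 36·6 + 3·6^2 = ¥11.
Since P = ¥6 < min AVC = ¥11, price fails to cover variable cost at any output.
Shutting down limits the loss to fixed cost, ¥83.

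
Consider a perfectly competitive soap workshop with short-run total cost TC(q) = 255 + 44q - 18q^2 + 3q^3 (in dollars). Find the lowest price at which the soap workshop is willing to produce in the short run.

$17 per unit

The firm shuts down when price falls below the minimum of average variable cost. AVC = VC/q = 44 - 18q + 3q^2.
At the minimum of AVC, MC = AVC. MC = 44 - 36q + 9q^2; setting MC = AVC gives 6q^2 - 18q = 0, so q = 3. min AVC = 17.
For P < $17 the firm produces nothing.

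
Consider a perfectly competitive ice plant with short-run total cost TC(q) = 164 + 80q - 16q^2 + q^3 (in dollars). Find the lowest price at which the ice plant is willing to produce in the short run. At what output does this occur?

The firm shuts down when price falls below the minimum of average variable cost. AVC = VC/q = 80 - 16q + q^2.
dAVC/dq = -16 + 2q = 0 gives q = 8. min AVC = 80 - 16·8 + 8^2 = 16.
The firm shuts down for any P below $16.

$16 per unit, at q = 8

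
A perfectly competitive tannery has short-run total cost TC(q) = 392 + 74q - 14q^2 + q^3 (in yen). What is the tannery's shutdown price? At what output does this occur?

¥25 per unit, at q = 7

The shutdown price is the minimum of AVC. VC = 74q - 14q^2 + q^3, so AVC = 74 - 14q + q^2.
At the minimum of AVC, MC = AVC. MC = 74 - 28q + 3q^2; setting MC = AVC gives 2q^2 - 14q = 0, so q = 7. min AVC = 25.
So the shutdown price is ¥25.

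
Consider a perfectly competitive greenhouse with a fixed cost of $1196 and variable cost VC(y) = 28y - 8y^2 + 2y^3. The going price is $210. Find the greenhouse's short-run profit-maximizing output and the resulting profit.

Profit = -$216 at y = 7

AVC = 28 - 8y + 2y^2; min AVC = $20 at y = 2. Since P = $210 ≥ min AVC, the firm produces.
With MC = 28 - 16y + 6y^2, P = MC on the upward-sloping part at y* = 7.
TR = 210·7 = 1470. TC = 1196 + 490 = 1686. Profit = 1470 − 1686 = -$216.
That loss of $216 beats the $1196 the firm would lose by shutting down; producing recovers $980 of fixed cost.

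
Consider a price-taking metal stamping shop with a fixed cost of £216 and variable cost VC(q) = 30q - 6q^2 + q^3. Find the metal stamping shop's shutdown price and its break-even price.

Shutdown price = £21; break-even price = £66

Shutdown price = min AVC. AVC = 30 - 6q + q^2, with vertex at q = 3 and minimum £21.
ATC = 216/q + 30 - 6q + q^2. Setting dATC/dq = −216/q^2 − 6 + 2q = 0 gives q = 6 (since 2·6^3 − 6·6^2 = 216).
min ATC = 216/6 + 30 − 6·6 + 6^2 = £66. That is the break-even price.
Between these two prices the firm operates at a loss; above £66 it earns a profit.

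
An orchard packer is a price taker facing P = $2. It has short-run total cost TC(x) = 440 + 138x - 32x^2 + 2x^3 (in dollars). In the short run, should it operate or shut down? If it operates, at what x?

Shut down

From TC, MC = TC'(x) = 138 - 64x + 6x^2 and AVC = VC/x = 138 - 32x + 2x^2.
AVC is minimized where dAVC/dx = -32 + 4x = 0, at x = 8; min AVC = 138 - 32·8 + 2·8^2 = $10.
P = $2 lies below min AVC = $10; no output level covers variable cost.
Shutting down limits the loss to fixed cost, $440.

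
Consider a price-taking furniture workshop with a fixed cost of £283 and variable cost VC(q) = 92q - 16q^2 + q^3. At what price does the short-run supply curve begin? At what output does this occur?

£28 per unit, at q = 8

The firm shuts down when price falls below the minimum of average variable cost. AVC = VC/q = 92 - 16q + q^2.
At the minimum of AVC, MC = AVC. MC = 92 - 32q + 3q^2; setting MC = AVC gives 2q^2 - 16q = 0, so q = 8. min AVC = 28.
For P < £28 the firm produces nothing.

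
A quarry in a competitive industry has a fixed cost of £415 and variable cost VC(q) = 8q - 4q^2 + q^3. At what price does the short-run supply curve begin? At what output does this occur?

£4 per unit, at q = 2

Short-run supply begins at min AVC. From VC = 8q - 4q^2 + q^3, AVC = 8 - 4q + q^2.
At the minimum of AVC, MC = AVC. MC = 8 - 8q + 3q^2; setting MC = AVC gives 2q^2 - 4q = 0, so q = 2. min AVC = 4.
So the shutdown price is £4.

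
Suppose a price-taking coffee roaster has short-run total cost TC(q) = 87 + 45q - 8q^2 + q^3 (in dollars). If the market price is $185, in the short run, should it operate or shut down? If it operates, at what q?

From TC, MC = TC'(q) = 45 - 16q + 3q^2 and AVC = VC/q = 45 - 8q + q^2.
The AVC parabola has its vertex at q = 8/2 = 4, where AVC = 45 - 8·4 + 4^2 = $29.
P = $185 exceeds min AVC = $29, so the firm stays open.
P = MC gives -140 - 16q + 3q^2 = 0, with roots -14/3 and 10. Take the larger (rising MC): q* = 10.
Check: AVC at q = 10 is $65 ≤ P, so revenue covers variable cost.
Profit = P·q − TC = 185·10 − 737 = $1113.

Produce at q = 10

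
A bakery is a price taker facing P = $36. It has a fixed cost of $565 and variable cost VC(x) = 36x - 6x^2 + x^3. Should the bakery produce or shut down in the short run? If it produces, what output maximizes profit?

Produce at x = 4

From TC, MC = TC'(x) = 36 - 12x + 3x^2 and AVC = VC/x = 36 - 6x + x^2.
AVC is minimized where dAVC/dx = -6 + 2x = 0, at x = 3; min AVC = 36 - 6·3 + 3^2 = $27.
P = $36 exceeds min AVC = $27, so the firm stays open.
P = MC gives -12x + 3x^2 = 0, with roots 0 and 4. Take the larger (rising MC): x* = 4.
Check: AVC at x = 4 is $28 ≤ P, so revenue covers variable cost.
Profit = P·x − TC = 36·4 − 677 = -$533, a loss, but smaller than the $565 fixed cost the firm would lose by shutting down.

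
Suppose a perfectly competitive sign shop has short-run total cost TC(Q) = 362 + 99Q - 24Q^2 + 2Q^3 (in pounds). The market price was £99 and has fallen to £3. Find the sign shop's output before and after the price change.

AVC = 99 - 24Q + 2Q^2, minimized at Q = 6 where min AVC = £27. MC = 99 - 48Q + 6Q^2.
At P = £99 ≥ min AVC, set P = MC on the rising branch: Q = 8.
At P = £3 < min AVC = £27, price no longer covers variable cost at any output, so the firm shuts down: Q = 0.

Output falls from 8 to 0 (the firm shuts down)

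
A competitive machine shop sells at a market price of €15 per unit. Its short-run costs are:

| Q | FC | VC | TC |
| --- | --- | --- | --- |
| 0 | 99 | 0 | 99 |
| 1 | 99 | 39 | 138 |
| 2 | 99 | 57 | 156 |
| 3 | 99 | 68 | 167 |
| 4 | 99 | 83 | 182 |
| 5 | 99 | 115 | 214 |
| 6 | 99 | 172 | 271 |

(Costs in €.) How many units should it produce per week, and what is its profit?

Q = 0 (shut down); profit = -€99

Compute π = P·Q − TC at each output: Q=0: -99; Q=1: -123; Q=2: -126; Q=3: -122; Q=4: -122; Q=5: -139; Q=6: -181.
Profit is highest at Q = 0. Equivalently, the lowest AVC in the table is 83/4 ≈ €20.75 at Q = 4, and P = €15 falls below it — price never covers variable cost, so the firm shuts down and loses only its fixed cost.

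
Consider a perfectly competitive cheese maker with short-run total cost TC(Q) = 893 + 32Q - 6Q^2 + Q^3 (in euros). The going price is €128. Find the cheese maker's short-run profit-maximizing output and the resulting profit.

Profit = -€253 at Q = 8

AVC = 32 - 6Q + Q^2; min AVC = €23 at Q = 3. Since P = €128 ≥ min AVC, the firm produces.
MC = 32 - 12Q + 3Q^2. Setting P = MC and taking the root on the rising branch gives Q* = 8.
TR = 128·8 = 1024. TC = 893 + 384 = 1277. Profit = 1024 − 1277 = -€253.
That loss of €253 beats the €893 the firm would lose by shutting down; producing recovers €640 of fixed cost.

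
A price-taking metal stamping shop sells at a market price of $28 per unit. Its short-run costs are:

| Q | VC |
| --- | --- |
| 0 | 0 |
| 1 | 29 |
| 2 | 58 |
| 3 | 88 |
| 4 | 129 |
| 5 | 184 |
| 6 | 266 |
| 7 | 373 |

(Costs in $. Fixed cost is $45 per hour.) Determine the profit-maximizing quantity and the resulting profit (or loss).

Q = 0 (shut down); profit = -$45

Compute π = P·Q − TC at each output: Q=0: -45; Q=1: -46; Q=2: -47; Q=3: -49; Q=4: -62; Q=5: -89; Q=6: -143; Q=7: -222.
Profit is highest at Q = 0. Equivalently, the lowest AVC in the table is 29/1 ≈ $29 at Q = 1, and P = $28 falls below it — price never covers variable cost, so the firm shuts down and loses only its fixed cost.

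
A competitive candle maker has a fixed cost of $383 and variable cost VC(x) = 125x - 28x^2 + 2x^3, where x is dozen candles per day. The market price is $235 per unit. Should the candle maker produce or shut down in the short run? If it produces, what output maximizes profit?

Produce at x = 11

Strip out fixed cost: VC = 125x - 28x^2 + 2x^3. Then AVC = 125 - 28x + 2x^2 and MC = 125 - 56x + 6x^2.
AVC hits its minimum where MC = AVC, at x = 7, giving min AVC = 125 - 28·7 + 2·7^2 = $27.
Because $235 ≥ $27, revenue can cover variable cost; the firm operates.
Solving P = MC: -110 - 56x + 6x^2 = 0 ⇒ x = -5/3 or 11. On the upward-sloping branch, x* = 11.
Check: AVC at x = 11 is $59 ≤ P, so revenue covers variable cost.
Profit = P·x − TC = 235·11 − 1032 = $1553.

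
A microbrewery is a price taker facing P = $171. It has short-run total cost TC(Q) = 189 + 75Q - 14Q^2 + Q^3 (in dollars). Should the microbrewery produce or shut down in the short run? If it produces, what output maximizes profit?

Variable cost is VC = 75Q - 14Q^2 + Q^3, so AVC = VC/Q = 75 - 14Q + Q^2 and MC = dTC/dQ = 75 - 28Q + 3Q^2.
AVC hits its minimum where MC = AVC, at Q = 7, giving min AVC = 75 - 14·7 + 7^2 = $26.
P = $171 exceeds min AVC = $26, so the firm stays open.
Set P = MC: 171 = 75 - 28Q + 3Q^2 → -96 - 28Q + 3Q^2 = 0. The roots are Q = -8/3 and Q = 12; the profit-maximizing output is on the rising part of MC, so Q* = 12.
Check: AVC at Q = 12 is $51 ≤ P, so revenue covers variable cost.
Profit = P·Q − TC = 171·12 − 801 = $1251.

Produce at Q = 12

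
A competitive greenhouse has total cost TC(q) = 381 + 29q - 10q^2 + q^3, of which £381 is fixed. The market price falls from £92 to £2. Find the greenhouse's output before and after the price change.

Output falls from 9 to 0 (the firm shuts down)

AVC = 29 - 10q + q^2, minimized at q = 5 where min AVC = £4. MC = 29 - 20q + 3q^2.
At P = £92 ≥ min AVC, set P = MC on the rising branch: q = 9.
At P = £2 < min AVC = £4, price no longer covers variable cost at any output, so the firm shuts down: q = 0.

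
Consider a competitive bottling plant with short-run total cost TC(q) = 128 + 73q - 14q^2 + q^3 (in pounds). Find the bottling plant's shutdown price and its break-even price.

Shutdown price = min AVC. AVC = 73 - 14q + q^2, with vertex at q = 7 and minimum £24.
ATC = 128/q + 73 - 14q + q^2. Setting dATC/dq = −128/q^2 − 14 + 2q = 0 gives q = 8 (since 2·8^3 − 14·8^2 = 128).
min ATC = 128/8 + 73 − 14·8 + 8^2 = £41. That is the break-even price.
Between these two prices the firm operates at a loss; above £41 it earns a profit.

Shutdown price = £24; break-even price = £41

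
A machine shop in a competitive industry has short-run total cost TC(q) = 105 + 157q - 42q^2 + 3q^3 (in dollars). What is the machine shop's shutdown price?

The firm shuts down when price falls below the minimum of average variable cost. AVC = VC/q = 157 - 42q + 3q^2.
At the minimum of AVC, MC = AVC. MC = 157 - 84q + 9q^2; setting MC = AVC gives 6q^2 - 42q = 0, so q = 7. min AVC = 10.
So the shutdown price is $10.

$10 per unit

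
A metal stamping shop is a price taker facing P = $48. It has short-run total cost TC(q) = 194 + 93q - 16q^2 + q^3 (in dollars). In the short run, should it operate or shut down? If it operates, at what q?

From TC, MC = TC'(q) = 93 - 32q + 3q^2 and AVC = VC/q = 93 - 16q + q^2.
AVC hits its minimum where MC = AVC, at q = 8, giving min AVC = 93 - 16·8 + 8^2 = $29.
Since P = $48 ≥ min AVC = $29, price covers variable cost and the firm should produce.
Set P = MC: 48 = 93 - 32q + 3q^2 → 45 - 32q + 3q^2 = 0. The roots are q = 5/3 and q = 9; the profit-maximizing output is on the rising part of MC, so q* = 9.
Check: AVC at q = 9 is $30 ≤ P, so revenue covers variable cost.
Profit = P·q − TC = 48·9 − 464 = -$32, a loss, but smaller than the $194 fixed cost the firm would lose by shutting down.

Produce at q = 9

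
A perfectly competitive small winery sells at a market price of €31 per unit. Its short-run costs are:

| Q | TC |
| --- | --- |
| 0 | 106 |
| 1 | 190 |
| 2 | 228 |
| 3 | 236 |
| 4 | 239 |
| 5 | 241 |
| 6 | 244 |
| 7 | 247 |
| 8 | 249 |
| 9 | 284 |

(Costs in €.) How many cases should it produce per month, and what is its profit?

Compute π = P·Q − TC at each output: Q=0: -106; Q=1: -159; Q=2: -166; Q=3: -143; Q=4: -115; Q=5: -86; Q=6: -58; Q=7: -30; Q=8: -1; Q=9: -5.
Profit is maximized at Q = 8. AVC there is 143/8 = €17.88 ≤ P, so producing beats shutting down (which would give -€106).

Q = 8; profit = -€1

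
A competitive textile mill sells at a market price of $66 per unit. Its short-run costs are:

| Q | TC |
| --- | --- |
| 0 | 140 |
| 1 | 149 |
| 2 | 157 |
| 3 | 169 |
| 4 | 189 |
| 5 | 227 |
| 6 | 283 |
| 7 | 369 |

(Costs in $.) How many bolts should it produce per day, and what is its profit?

Profit at each row (π = 66Q − TC): Q=0: -140; Q=1: -83; Q=2: -25; Q=3: 29; Q=4: 75; Q=5: 103; Q=6: 113; Q=7: 93.
Profit is maximized at Q = 6. AVC there is 143/6 = $23.83 ≤ P, so producing beats shutting down (which would give -$140).

Q = 6; profit = $113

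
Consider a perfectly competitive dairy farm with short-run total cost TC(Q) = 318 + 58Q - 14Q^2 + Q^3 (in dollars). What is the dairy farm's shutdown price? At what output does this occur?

$9 per unit, at Q = 7

The firm shuts down when price falls below the minimum of average variable cost. AVC = VC/Q = 58 - 14Q + Q^2.
At the minimum of AVC, MC = AVC. MC = 58 - 28Q + 3Q^2; setting MC = AVC gives 2Q^2 - 14Q = 0, so Q = 7. min AVC = 9.
For P < $9 the firm produces nothing.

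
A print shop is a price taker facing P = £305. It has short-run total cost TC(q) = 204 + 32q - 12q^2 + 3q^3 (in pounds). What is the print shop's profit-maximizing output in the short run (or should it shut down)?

Produce at q = 7

Variable cost is VC = 32q - 12q^2 + 3q^3, so AVC = VC/q = 32 - 12q + 3q^2 and MC = dTC/dq = 32 - 24q + 9q^2.
AVC hits its minimum where MC = AVC, at q = 2, giving min AVC = 32 - 12·2 + 3·2^2 = £20.
P = £305 exceeds min AVC = £20, so the firm stays open.
Set P = MC: 305 = 32 - 24q + 9q^2 → -273 - 24q + 9q^2 = 0. The roots are q = -13/3 and q = 7; the profit-maximizing output is on the rising part of MC, so q* = 7.
Check: AVC at q = 7 is £95 ≤ P, so revenue covers variable cost.
Profit = P·q − TC = 305·7 − 869 = £1266.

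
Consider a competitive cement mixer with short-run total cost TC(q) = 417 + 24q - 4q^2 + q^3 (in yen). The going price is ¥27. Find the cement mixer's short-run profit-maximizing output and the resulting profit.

Profit = -¥399 at q = 3

AVC = 24 - 4q + q^2 has its minimum ¥20 at q = 2; price ¥27 clears that bar, so the firm operates.
With MC = 24 - 8q + 3q^2, P = MC on the upward-sloping part at q* = 3.
TR = 27·3 = 81. TC = 417 + 63 = 480. Profit = 81 − 480 = -¥399.
Shutting down would mean losing the fixed cost of ¥417, so operating at a loss of ¥399 is better by ¥18.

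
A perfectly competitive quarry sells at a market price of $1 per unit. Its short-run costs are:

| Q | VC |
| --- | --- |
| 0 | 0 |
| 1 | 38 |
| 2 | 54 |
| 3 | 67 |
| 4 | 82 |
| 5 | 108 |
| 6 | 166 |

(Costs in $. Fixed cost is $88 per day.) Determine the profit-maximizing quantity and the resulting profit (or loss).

Tabulate TR − TC: Q=0: -88; Q=1: -125; Q=2: -140; Q=3: -152; Q=4: -166; Q=5: -191; Q=6: -248.
Profit is highest at Q = 0. Equivalently, the lowest AVC in the table is 82/4 ≈ $20.50 at Q = 4, and P = $1 falls below it — price never covers variable cost, so the firm shuts down and loses only its fixed cost.

Q = 0 (shut down); profit = -$88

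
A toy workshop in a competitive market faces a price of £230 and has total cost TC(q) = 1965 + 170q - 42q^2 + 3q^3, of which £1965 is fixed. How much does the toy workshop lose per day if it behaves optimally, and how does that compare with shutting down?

AVC = 170 - 42q + 3q^2; min AVC = £23 at q = 7. Since P = £230 ≥ min AVC, the firm produces.
MC = 170 - 84q + 9q^2. Setting P = MC and taking the root on the rising branch gives q* = 10.
TR = 230·10 = 2300. TC = 1965 + 500 = 2465. Profit = 2300 − 2465 = -£165.
Shutting down would mean losing the fixed cost of £1965, so operating at a loss of £165 is better by £1800.

Profit = -£165 at q = 10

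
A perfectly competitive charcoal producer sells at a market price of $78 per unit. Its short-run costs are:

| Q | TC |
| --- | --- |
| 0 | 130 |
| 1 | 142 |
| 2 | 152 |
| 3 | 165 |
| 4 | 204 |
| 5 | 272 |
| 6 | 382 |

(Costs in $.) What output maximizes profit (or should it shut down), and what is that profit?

Profit at each row (π = 78Q − TC): Q=0: -130; Q=1: -64; Q=2: 4; Q=3: 69; Q=4: 108; Q=5: 118; Q=6: 86.
Profit is maximized at Q = 5. AVC there is 142/5 = $28.40 ≤ P, so producing beats shutting down (which would give -$130).

Q = 5; profit = $118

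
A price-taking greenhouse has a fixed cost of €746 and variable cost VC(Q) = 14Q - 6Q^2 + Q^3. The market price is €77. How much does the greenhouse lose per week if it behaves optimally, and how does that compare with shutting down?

Profit = -€354 at Q = 7

AVC = 14 - 6Q + Q^2; min AVC = €5 at Q = 3. Since P = €77 ≥ min AVC, the firm produces.
MC = 14 - 12Q + 3Q^2. Setting P = MC and taking the root on the rising branch gives Q* = 7.
TR = 77·7 = 539. TC = 746 + 147 = 893. Profit = 539 − 893 = -€354.
By producing, the firm covers all variable cost plus €392 of fixed cost; shutting down would lose the full €746.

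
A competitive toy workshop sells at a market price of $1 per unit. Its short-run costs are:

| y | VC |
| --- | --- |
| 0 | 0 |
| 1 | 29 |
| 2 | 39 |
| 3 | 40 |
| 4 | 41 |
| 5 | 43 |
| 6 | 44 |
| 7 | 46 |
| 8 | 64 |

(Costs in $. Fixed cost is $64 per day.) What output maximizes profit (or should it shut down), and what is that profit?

y = 0 (shut down); profit = -$64

Compute π = P·y − TC at each output: y=0: -64; y=1: -92; y=2: -101; y=3: -101; y=4: -101; y=5: -102; y=6: -102; y=7: -103; y=8: -120.
Profit is highest at y = 0. Equivalently, the lowest AVC in the table is 46/7 ≈ $6.57 at y = 7, and P = $1 falls below it — price never covers variable cost, so the firm shuts down and loses only its fixed cost.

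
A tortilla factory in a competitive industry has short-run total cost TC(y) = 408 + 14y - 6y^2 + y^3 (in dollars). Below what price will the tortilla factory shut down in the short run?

The shutdown price is the minimum of AVC. VC = 14y - 6y^2 + y^3, so AVC = 14 - 6y + y^2.
At the minimum of AVC, MC = AVC. MC = 14 - 12y + 3y^2; setting MC = AVC gives 2y^2 - 6y = 0, so y = 3. min AVC = 5.
So the shutdown price is $5.

$5 per unit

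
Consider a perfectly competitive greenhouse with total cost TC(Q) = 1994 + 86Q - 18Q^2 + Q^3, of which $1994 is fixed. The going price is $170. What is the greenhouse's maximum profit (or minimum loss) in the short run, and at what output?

Profit = -$34 at Q = 14

AVC = 86 - 18Q + Q^2 has its minimum $5 at Q = 9; price $170 clears that bar, so the firm operates.
MC = 86 - 36Q + 3Q^2. Setting P = MC and taking the root on the rising branch gives Q* = 14.
TR = 170·14 = 2380. TC = 1994 + 420 = 2414. Profit = 2380 − 2414 = -$34.
That loss of $34 beats the $1994 the firm would lose by shutting down; producing recovers $1960 of fixed cost.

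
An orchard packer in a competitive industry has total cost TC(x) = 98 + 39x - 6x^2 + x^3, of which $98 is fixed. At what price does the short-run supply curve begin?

$30 per unit

Short-run supply begins at min AVC. From VC = 39x - 6x^2 + x^3, AVC = 39 - 6x + x^2.
dAVC/dx = -6 + 2x = 0 gives x = 3. min AVC = 39 - 6·3 + 3^2 = 30.
So the shutdown price is $30.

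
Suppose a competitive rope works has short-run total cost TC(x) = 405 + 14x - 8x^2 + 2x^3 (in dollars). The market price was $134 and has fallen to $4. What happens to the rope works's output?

Output falls from 6 to 0 (the firm shuts down)

MC = 14 - 16x + 6x^2; the shutdown threshold is min AVC = $6 (at x = 2).
With P = $134 above the shutdown price, P = MC gives x = 6.
At P = $4 < min AVC = $6, price no longer covers variable cost at any output, so the firm shuts down: x = 0.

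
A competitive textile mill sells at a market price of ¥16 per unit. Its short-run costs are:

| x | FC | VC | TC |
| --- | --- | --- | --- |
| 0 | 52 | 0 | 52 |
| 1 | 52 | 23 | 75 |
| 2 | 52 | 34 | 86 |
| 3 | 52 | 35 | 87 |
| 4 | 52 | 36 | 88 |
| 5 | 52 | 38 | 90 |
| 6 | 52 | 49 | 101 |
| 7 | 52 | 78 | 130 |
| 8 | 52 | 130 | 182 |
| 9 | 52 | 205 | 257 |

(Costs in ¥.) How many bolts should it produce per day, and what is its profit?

Tabulate TR − TC: x=0: -52; x=1: -59; x=2: -54; x=3: -39; x=4: -24; x=5: -10; x=6: -5; x=7: -18; x=8: -54; x=9: -113.
Profit is maximized at x = 6. AVC there is 49/6 = ¥8.17 ≤ P, so producing beats shutting down (which would give -¥52).

x = 6; profit = -¥5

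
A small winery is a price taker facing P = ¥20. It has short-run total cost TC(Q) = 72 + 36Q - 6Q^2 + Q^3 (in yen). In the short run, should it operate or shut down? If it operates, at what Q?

Shut down

Strip out fixed cost: VC = 36Q - 6Q^2 + Q^3. Then AVC = 36 - 6Q + Q^2 and MC = 36 - 12Q + 3Q^2.
AVC is minimized where dAVC/dQ = -6 + 2Q = 0, at Q = 3; min AVC = 36 - 6·3 + 3^2 = ¥27.
P = ¥20 lies below min AVC = ¥27; no output level covers variable cost.
The firm minimizes its loss by shutting down and losing only its fixed cost of ¥72.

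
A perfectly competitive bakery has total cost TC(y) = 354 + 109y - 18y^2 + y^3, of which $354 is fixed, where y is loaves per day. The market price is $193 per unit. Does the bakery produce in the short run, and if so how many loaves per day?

Produce at y = 14

Strip out fixed cost: VC = 109y - 18y^2 + y^3. Then AVC = 109 - 18y + y^2 and MC = 109 - 36y + 3y^2.
AVC is minimized where dAVC/dy = -18 + 2y = 0, at y = 9; min AVC = 109 - 18·9 + 9^2 = $28.
Because $193 ≥ $28, revenue can cover variable cost; the firm operates.
P = MC gives -84 - 36y + 3y^2 = 0, with roots -2 and 14. Take the larger (rising MC): y* = 14.
Check: AVC at y = 14 is $53 ≤ P, so revenue covers variable cost.
Profit = P·y − TC = 193·14 − 1096 = $1606.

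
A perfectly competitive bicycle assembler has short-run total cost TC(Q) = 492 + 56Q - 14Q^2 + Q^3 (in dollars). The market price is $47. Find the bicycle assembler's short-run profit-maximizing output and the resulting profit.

AVC = 56 - 14Q + Q^2; min AVC = $7 at Q = 7. Since P = $47 ≥ min AVC, the firm produces.
With MC = 56 - 28Q + 3Q^2, P = MC on the upward-sloping part at Q* = 9.
TR = 47·9 = 423. TC = 492 + 99 = 591. Profit = 423 − 591 = -$168.
Shutting down would mean losing the fixed cost of $492, so operating at a loss of $168 is better by $324.

Profit = -$168 at Q = 9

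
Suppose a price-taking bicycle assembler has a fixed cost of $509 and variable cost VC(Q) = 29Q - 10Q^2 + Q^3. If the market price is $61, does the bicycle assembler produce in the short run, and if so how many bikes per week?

Produce at Q = 8

Strip out fixed cost: VC = 29Q - 10Q^2 + Q^3. Then AVC = 29 - 10Q + Q^2 and MC = 29 - 20Q + 3Q^2.
AVC hits its minimum where MC = AVC, at Q = 5, giving min AVC = 29 - 10·5 + 5^2 = $4.
Because $61 ≥ $4, revenue can cover variable cost; the firm operates.
P = MC gives -32 - 20Q + 3Q^2 = 0, with roots -4/3 and 8. Take the larger (rising MC): Q* = 8.
Check: AVC at Q = 8 is $13 ≤ P, so revenue covers variable cost.
Profit = P·Q − TC = 61·8 − 613 = -$125, a loss, but smaller than the $509 fixed cost the firm would lose by shutting down.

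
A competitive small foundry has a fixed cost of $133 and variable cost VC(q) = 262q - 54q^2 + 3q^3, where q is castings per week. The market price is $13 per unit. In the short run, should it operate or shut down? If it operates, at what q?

From TC, MC = TC'(q) = 262 - 108q + 9q^2 and AVC = VC/q = 262 - 54q + 3q^2.
AVC hits its minimum where MC = AVC, at q = 9, giving min AVC = 262 - 54·9 + 3·9^2 = $19.
With P < min AVC ($13 < $19), every unit sold adds to the loss.
The firm minimizes its loss by shutting down and losing only its fixed cost of $133.

Shut down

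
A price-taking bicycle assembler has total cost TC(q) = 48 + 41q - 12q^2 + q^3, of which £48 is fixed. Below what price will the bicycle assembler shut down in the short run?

£5 per unit

Short-run supply begins at min AVC. From VC = 41q - 12q^2 + q^3, AVC = 41 - 12q + q^2.
At the minimum of AVC, MC = AVC. MC = 41 - 24q + 3q^2; setting MC = AVC gives 2q^2 - 12q = 0, so q = 6. min AVC = 5.
So the shutdown price is £5.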